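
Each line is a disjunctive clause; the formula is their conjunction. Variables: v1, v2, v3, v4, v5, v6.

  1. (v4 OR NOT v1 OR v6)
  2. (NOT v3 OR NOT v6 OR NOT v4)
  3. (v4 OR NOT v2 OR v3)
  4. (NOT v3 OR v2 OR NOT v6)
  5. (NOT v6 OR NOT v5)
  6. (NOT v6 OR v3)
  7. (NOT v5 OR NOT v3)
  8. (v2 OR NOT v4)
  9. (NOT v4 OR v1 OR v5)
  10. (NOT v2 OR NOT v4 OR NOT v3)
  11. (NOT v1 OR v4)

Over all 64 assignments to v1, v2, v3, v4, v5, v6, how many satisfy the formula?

Satisfying assignments:
  v1=F v2=F v3=F v4=F v5=F v6=F
  v1=F v2=F v3=F v4=F v5=T v6=F
  v1=F v2=F v3=T v4=F v5=F v6=F
  v1=F v2=T v3=F v4=T v5=T v6=F
  v1=F v2=T v3=T v4=F v5=F v6=F
  v1=F v2=T v3=T v4=F v5=F v6=T
  v1=T v2=T v3=F v4=T v5=F v6=F
  v1=T v2=T v3=F v4=T v5=T v6=F
Count: 8.

8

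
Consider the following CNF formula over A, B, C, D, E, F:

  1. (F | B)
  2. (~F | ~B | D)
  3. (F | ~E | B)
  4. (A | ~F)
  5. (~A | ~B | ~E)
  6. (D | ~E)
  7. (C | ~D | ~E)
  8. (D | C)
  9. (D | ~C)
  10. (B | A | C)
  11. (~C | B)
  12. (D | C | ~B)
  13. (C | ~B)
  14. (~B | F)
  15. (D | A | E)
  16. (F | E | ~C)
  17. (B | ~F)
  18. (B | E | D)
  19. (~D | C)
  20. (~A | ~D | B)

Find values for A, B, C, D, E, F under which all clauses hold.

A=True, B=True, C=True, D=True, E=False, F=True

Branch on A: take A = True.
Set B = True and propagate.
  then E is forced to False.
  then C is forced to True.
  then D is forced to True.
  then F is forced to True.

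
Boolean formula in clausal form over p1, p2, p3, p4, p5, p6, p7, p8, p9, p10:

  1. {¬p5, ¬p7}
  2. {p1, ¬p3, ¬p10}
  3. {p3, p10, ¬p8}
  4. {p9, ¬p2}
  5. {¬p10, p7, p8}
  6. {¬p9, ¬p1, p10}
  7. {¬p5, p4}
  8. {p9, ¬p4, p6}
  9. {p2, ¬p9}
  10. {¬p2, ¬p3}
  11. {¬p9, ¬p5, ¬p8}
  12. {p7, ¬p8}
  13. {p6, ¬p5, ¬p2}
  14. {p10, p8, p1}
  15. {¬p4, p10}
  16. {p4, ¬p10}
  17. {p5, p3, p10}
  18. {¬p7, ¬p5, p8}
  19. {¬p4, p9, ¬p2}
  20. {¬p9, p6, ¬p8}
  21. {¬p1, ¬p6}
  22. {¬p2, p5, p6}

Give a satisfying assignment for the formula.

p1=False, p2=True, p3=False, p4=True, p5=False, p6=True, p7=True, p8=False, p9=True, p10=True

Set p1 = False and propagate.
Set p2 = True and propagate.
  then p9 is forced to True.
  then p3 is forced to False.
Branch on p4: take p4 = True.
  then p10 is forced to True.
The remaining clauses are satisfied by p5 = False, p6 = True, p7 = True, p8 = False.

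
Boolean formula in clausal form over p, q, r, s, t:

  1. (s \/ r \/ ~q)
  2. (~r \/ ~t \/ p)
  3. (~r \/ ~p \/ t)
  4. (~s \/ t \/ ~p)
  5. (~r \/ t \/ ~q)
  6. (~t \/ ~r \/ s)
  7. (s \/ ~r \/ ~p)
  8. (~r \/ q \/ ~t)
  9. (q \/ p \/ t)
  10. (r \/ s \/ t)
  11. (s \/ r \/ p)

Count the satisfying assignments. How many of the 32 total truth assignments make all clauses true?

The models are:
  p=0 q=0 r=0 s=1 t=1
  p=0 q=1 r=0 s=1 t=0
  p=0 q=1 r=0 s=1 t=1
  p=1 q=0 r=0 s=0 t=1
  p=1 q=0 r=0 s=1 t=1
  p=1 q=1 r=0 s=1 t=1
  p=1 q=1 r=1 s=1 t=1
That's 7 in total.

7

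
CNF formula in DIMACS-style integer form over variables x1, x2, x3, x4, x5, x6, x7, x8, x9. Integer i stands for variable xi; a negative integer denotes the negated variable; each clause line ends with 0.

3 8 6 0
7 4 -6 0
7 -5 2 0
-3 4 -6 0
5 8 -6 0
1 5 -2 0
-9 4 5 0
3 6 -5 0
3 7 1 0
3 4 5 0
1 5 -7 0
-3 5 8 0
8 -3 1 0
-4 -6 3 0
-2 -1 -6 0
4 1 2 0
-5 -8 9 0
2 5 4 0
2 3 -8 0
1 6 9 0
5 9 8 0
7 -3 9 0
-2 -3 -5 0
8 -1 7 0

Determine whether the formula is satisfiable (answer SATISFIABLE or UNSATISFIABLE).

SATISFIABLE

Set x1 = True and propagate.
Try x2 = False.
For the remaining variables, x3 = True, x4 = False, x5 = True, x6 = False, x7 = True, x8 = False, x9 = False works.
So x1=T  x2=F  x3=T  x4=F  x5=T  x6=F  x7=T  x8=F  x9=F is a satisfying assignment.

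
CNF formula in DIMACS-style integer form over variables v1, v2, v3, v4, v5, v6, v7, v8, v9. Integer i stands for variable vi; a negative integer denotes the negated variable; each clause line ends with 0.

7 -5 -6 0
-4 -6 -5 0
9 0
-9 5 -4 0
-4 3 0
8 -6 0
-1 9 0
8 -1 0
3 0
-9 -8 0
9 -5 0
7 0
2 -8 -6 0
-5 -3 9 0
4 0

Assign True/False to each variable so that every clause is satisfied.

v1=0, v2=0, v3=1, v4=1, v5=1, v6=0, v7=1, v8=0, v9=1

The clause (v9) is unit: v9 must be True.
Unit propagation: (v3) forces v3 = True.
Unit propagation: (!v8) forces v8 = False.
(!v6) is a unit clause, so v6 = False.
Unit propagation: (!v1) forces v1 = False.
(v7) is a unit clause, so v7 = True.
The clause (v4) is unit: v4 must be True.
(v5) is a unit clause, so v5 = True.
v2 is now unconstrained; take v2 = False.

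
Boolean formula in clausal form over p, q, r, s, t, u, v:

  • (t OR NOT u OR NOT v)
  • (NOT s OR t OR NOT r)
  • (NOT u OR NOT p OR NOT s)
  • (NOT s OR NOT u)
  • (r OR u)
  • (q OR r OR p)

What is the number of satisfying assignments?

Case analysis on u and r:
  u=T, r=T: p, q free; 3 ways for (s,t,v) × 2^2 = 12.
  u=T, r=F: 9 of the 32 assignments to (p,q,s,t,v) work.
  u=F, r=T: p, q, v free; 3 ways for (s,t) × 2^3 = 24.
  u=F, r=F: a clause becomes empty — 0.
Total: 12 + 9 + 24 + 0 = 45.

45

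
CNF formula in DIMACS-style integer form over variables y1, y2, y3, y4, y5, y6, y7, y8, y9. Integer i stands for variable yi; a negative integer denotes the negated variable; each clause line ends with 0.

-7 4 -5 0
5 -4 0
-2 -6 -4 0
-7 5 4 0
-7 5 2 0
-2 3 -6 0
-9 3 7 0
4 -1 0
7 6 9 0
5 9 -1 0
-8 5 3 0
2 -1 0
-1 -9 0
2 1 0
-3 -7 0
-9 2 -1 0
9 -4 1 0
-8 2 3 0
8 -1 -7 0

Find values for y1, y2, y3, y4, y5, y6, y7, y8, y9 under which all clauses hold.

y1=F, y2=T, y3=F, y4=T, y5=T, y6=F, y7=T, y8=T, y9=T

Set y1 = False and propagate.
  then y2 is forced to True.
Set y3 = False and propagate.
  then y6 is forced to False.
Branch on y4: take y4 = True.
  then y5 is forced to True.
  then y9 is forced to True.
  then y7 is forced to True.
y8 is now unconstrained; take y8 = True.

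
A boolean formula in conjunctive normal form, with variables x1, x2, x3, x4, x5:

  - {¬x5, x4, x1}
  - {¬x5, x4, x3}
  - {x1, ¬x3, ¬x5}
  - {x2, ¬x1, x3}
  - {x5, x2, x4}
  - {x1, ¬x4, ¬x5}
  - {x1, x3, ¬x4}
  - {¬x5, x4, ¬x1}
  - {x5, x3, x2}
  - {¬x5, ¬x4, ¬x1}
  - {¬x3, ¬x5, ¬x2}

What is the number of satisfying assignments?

9

Case analysis on x5 and x1:
  x5=1, x1=1: a clause becomes empty — 0.
  x5=1, x1=0: a clause becomes empty — 0.
  x5=0, x1=1: 5 of the 8 assignments to (x2,x3,x4) work.
  x5=0, x1=0: remaining (x2,x3,x4) ∈ {(0,1,1); (1,0,0); (1,1,0); (1,1,1)} — 4.
Total: 0 + 0 + 5 + 4 = 9.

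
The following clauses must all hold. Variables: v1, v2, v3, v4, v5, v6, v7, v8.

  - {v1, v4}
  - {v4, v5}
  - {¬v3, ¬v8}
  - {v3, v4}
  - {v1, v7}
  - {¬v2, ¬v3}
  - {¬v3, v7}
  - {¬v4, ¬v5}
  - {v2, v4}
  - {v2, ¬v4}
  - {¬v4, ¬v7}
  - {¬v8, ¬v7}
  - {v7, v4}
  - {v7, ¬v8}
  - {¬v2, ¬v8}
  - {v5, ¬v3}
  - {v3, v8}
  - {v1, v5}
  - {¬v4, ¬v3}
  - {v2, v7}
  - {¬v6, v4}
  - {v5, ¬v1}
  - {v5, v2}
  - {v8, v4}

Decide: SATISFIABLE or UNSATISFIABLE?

UNSATISFIABLE

v4 = True:
  propagation gives v5=False, v2=True, v3=False, v7=False; an empty clause results — contradiction.
v4 = False:
  propagation gives v1=True, v5=True, v3=True, v8=False; an empty clause results — contradiction.
Every branch closes, so no satisfying assignment exists.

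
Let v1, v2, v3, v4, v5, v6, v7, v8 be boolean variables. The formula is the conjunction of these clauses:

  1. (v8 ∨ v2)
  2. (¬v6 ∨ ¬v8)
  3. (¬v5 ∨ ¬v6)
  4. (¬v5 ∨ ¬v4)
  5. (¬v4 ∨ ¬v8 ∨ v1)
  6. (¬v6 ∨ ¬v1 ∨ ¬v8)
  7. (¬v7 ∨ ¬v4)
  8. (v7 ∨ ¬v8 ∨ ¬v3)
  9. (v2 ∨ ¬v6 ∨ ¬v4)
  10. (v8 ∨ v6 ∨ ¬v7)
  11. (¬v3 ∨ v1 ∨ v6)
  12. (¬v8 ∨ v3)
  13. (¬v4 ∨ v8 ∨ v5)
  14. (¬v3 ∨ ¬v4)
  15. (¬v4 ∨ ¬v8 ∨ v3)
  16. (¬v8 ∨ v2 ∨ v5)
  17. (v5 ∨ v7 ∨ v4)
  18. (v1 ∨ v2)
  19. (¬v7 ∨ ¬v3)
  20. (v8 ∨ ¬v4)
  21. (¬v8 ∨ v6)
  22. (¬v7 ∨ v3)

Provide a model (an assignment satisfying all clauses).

v1=False  v2=True  v3=False  v4=False  v5=True  v6=False  v7=False  v8=False

Pure literal: v2 appears only positively; assign v2 = True.
Set v1 = False and propagate.
Try v3 = False.
  then v8 is forced to False.
  then v4 is forced to False.
  then v7 is forced to False.
  then v5 is forced to True.
  then v6 is forced to False.
Check each clause:
  1. (v2 ∨ v8) — v2 is true.
  2. (¬v8 ∨ ¬v6) — ¬v8 is true.
  3. (¬v6 ∨ ¬v5) — ¬v6 is true.
  4. (¬v5 ∨ ¬v4) — ¬v4 is true.
  5. (¬v8 ∨ v1 ∨ ¬v4) — ¬v8 is true.
  6. (¬v1 ∨ ¬v6 ∨ ¬v8) — ¬v8 is true.
  7. (¬v4 ∨ ¬v7) — ¬v7 is true.
  8. (¬v3 ∨ v7 ∨ ¬v8) — ¬v8 is true.
  9. (v2 ∨ ¬v4 ∨ ¬v6) — v2 is true.
  10. (v8 ∨ v6 ∨ ¬v7) — ¬v7 is true.
  11. (v6 ∨ ¬v3 ∨ v1) — ¬v3 is true.
  12. (v3 ∨ ¬v8) — ¬v8 is true.
  13. (v5 ∨ ¬v4 ∨ v8) — ¬v4 is true.
  14. (¬v3 ∨ ¬v4) — ¬v4 is true.
  15. (¬v4 ∨ v3 ∨ ¬v8) — ¬v8 is true.
  16. (¬v8 ∨ v5 ∨ v2) — ¬v8 is true.
  17. (v7 ∨ v5 ∨ v4) — v5 is true.
  18. (v2 ∨ v1) — v2 is true.
  19. (¬v3 ∨ ¬v7) — ¬v7 is true.
  20. (v8 ∨ ¬v4) — ¬v4 is true.
  21. (¬v8 ∨ v6) — ¬v8 is true.
  22. (v3 ∨ ¬v7) — ¬v7 is true.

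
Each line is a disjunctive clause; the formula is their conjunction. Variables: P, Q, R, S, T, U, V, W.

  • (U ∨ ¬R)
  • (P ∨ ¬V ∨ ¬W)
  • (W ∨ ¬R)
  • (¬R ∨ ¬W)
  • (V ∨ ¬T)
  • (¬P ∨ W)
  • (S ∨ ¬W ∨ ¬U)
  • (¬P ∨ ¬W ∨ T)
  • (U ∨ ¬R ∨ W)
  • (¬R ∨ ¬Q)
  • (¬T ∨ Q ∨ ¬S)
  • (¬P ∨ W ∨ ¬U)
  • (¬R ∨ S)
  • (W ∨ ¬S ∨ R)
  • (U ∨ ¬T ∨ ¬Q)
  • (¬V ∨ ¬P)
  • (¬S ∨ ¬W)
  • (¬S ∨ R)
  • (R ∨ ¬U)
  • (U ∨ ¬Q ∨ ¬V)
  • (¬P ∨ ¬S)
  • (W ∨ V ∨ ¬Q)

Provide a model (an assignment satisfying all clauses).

P=0, Q=0, R=0, S=0, T=1, U=0, V=1, W=0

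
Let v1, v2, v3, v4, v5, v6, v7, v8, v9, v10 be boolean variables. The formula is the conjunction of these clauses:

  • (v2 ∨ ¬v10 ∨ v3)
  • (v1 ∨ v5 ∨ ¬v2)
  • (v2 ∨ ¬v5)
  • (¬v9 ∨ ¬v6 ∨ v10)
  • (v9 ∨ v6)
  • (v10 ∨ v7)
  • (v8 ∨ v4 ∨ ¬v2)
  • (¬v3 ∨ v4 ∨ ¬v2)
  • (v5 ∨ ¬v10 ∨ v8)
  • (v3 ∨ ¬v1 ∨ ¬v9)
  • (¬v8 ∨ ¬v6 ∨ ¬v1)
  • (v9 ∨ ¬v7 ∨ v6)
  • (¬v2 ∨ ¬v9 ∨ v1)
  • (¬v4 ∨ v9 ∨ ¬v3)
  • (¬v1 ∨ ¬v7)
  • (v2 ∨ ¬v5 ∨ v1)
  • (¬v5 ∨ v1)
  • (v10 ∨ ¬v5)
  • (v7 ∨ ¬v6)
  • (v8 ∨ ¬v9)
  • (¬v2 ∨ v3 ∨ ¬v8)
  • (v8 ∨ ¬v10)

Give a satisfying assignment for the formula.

v1 = True  v2 = True  v3 = True  v4 = True  v5 = True  v6 = False  v7 = False  v8 = True  v9 = True  v10 = True

Check each clause:
  1. (¬v10 ∨ v3 ∨ v2) — v2 is true.
  2. (¬v2 ∨ v1 ∨ v5) — v1 is true.
  3. (v2 ∨ ¬v5) — v2 is true.
  4. (v10 ∨ ¬v6 ∨ ¬v9) — ¬v6 is true.
  5. (v9 ∨ v6) — v9 is true.
  6. (v10 ∨ v7) — v10 is true.
  7. (v4 ∨ v8 ∨ ¬v2) — v8 is true.
  8. (¬v2 ∨ ¬v3 ∨ v4) — v4 is true.
  9. (¬v10 ∨ v5 ∨ v8) — v8 is true.
  10. (v3 ∨ ¬v9 ∨ ¬v1) — v3 is true.
  11. (¬v1 ∨ ¬v8 ∨ ¬v6) — ¬v6 is true.
  12. (v9 ∨ v6 ∨ ¬v7) — v9 is true.
  13. (¬v9 ∨ ¬v2 ∨ v1) — v1 is true.
  14. (¬v4 ∨ v9 ∨ ¬v3) — v9 is true.
  15. (¬v1 ∨ ¬v7) — ¬v7 is true.
  16. (v2 ∨ ¬v5 ∨ v1) — v1 is true.
  17. (¬v5 ∨ v1) — v1 is true.
  18. (v10 ∨ ¬v5) — v10 is true.
  19. (¬v6 ∨ v7) — ¬v6 is true.
  20. (v8 ∨ ¬v9) — v8 is true.
  21. (¬v8 ∨ ¬v2 ∨ v3) — v3 is true.
  22. (¬v10 ∨ v8) — v8 is true.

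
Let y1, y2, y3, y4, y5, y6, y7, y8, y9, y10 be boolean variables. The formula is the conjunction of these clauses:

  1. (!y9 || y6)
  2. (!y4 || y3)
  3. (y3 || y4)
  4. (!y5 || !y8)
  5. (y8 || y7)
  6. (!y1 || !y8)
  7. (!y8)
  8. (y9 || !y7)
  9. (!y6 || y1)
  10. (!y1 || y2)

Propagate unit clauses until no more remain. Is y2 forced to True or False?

True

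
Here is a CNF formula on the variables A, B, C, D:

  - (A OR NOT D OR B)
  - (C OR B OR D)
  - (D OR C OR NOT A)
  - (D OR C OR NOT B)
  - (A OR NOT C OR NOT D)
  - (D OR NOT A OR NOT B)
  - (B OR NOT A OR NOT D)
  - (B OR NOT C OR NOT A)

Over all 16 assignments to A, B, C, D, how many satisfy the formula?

5

Satisfying assignments:
  A=F B=F C=T D=F
  A=F B=T C=F D=T
  A=F B=T C=T D=F
  A=T B=T C=F D=T
  A=T B=T C=T D=T
That's 5 in total.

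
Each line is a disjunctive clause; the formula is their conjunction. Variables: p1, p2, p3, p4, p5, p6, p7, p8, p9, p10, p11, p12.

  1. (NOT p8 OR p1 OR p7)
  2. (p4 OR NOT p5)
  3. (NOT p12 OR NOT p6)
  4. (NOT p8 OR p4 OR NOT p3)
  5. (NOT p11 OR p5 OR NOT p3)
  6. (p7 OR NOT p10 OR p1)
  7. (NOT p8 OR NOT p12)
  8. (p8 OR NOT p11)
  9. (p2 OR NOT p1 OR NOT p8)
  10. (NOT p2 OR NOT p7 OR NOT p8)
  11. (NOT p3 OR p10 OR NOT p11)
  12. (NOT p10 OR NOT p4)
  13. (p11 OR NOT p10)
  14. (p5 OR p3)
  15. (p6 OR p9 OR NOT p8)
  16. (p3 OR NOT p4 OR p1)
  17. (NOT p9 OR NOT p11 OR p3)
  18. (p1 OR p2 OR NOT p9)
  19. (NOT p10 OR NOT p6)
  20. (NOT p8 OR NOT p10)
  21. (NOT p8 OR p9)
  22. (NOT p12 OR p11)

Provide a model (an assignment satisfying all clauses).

Pure literal: p12 appears only negated; assign p12 = False.
Try p1 = True.
Set p2 = True and propagate.
Try p3 = False.
  then p5 is forced to True.
  then p4 is forced to True.
  then p10 is forced to False.
For the remaining variables, p6 = True, p7 = False, p8 = True, p9 = True, p11 = False works.
Every clause has at least one true literal under this assignment.

p1 = True, p2 = True, p3 = False, p4 = True, p5 = True, p6 = True, p7 = False, p8 = True, p9 = True, p10 = False, p11 = False, p12 = False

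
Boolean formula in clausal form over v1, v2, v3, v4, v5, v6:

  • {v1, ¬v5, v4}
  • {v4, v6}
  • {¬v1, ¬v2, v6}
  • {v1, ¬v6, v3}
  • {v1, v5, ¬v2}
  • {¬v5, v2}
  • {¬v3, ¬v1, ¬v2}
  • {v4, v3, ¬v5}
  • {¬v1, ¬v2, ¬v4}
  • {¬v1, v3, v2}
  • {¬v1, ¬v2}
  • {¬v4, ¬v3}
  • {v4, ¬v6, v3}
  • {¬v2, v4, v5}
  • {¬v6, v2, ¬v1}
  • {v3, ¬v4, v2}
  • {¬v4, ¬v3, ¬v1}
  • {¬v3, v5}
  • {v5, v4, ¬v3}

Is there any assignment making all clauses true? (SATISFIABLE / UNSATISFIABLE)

SATISFIABLE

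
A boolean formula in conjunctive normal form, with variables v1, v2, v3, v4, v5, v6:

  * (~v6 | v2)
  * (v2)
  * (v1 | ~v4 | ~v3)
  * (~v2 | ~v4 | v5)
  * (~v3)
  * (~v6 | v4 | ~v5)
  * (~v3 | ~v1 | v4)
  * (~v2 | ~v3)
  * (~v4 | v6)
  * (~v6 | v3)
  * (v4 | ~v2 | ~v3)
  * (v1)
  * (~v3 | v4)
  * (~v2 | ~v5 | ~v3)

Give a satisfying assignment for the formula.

v1=True, v2=True, v3=False, v4=False, v5=True, v6=False

Unit propagation: (v2) forces v2 = True.
Unit propagation: (~v3) forces v3 = False.
Unit propagation: (~v6) forces v6 = False.
(~v4) is a unit clause, so v4 = False.
Unit propagation: (v1) forces v1 = True.
v5 is now unconstrained; take v5 = True.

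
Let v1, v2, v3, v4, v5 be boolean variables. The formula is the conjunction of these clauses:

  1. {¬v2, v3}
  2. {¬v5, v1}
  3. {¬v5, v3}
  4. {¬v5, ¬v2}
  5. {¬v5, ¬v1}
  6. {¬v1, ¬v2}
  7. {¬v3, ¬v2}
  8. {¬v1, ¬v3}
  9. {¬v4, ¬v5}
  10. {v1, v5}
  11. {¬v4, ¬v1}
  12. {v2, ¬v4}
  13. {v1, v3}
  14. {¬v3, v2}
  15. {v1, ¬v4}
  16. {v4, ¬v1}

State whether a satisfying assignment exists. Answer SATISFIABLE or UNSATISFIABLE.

UNSATISFIABLE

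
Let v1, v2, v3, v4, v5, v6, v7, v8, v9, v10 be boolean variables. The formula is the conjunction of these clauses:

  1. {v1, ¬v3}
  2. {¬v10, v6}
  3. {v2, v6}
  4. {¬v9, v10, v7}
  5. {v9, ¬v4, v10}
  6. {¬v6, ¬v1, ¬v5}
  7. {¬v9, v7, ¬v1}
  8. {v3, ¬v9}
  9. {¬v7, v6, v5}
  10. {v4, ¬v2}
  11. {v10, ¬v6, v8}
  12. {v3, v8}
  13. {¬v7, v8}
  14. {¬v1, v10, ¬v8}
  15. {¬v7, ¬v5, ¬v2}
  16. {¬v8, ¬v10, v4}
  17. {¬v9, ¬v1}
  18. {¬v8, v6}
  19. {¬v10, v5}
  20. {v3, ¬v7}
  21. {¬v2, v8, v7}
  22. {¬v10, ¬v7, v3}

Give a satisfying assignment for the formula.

v1=0, v2=0, v3=0, v4=1, v5=1, v6=1, v7=0, v8=1, v9=0, v10=1

Check each clause:
  1. {¬v3, v1} — ¬v3 is true.
  2. {v6, ¬v10} — v6 is true.
  3. {v2, v6} — v6 is true.
  4. {¬v9, v10, v7} — v10 is true.
  5. {v9, v10, ¬v4} — v10 is true.
  6. {¬v6, ¬v1, ¬v5} — ¬v1 is true.
  7. {¬v1, v7, ¬v9} — ¬v1 is true.
  8. {v3, ¬v9} — ¬v9 is true.
  9. {v5, v6, ¬v7} — ¬v7 is true.
  10. {¬v2, v4} — v4 is true.
  11. {v10, ¬v6, v8} — v8 is true.
  12. {v8, v3} — v8 is true.
  13. {v8, ¬v7} — v8 is true.
  14. {¬v1, v10, ¬v8} — v10 is true.
  15. {¬v2, ¬v7, ¬v5} — ¬v7 is true.
  16. {¬v8, v4, ¬v10} — v4 is true.
  17. {¬v1, ¬v9} — ¬v1 is true.
  18. {v6, ¬v8} — v6 is true.
  19. {¬v10, v5} — v5 is true.
  20. {¬v7, v3} — ¬v7 is true.
  21. {¬v2, v7, v8} — v8 is true.
  22. {¬v7, v3, ¬v10} — ¬v7 is true.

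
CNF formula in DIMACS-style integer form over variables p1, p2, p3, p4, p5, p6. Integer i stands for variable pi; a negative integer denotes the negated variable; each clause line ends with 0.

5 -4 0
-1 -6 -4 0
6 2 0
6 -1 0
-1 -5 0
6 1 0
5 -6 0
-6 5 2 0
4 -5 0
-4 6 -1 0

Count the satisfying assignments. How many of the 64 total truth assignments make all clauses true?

Satisfying assignments:
  p1=F p2=F p3=F p4=T p5=T p6=T
  p1=F p2=F p3=T p4=T p5=T p6=T
  p1=F p2=T p3=F p4=T p5=T p6=T
  p1=F p2=T p3=T p4=T p5=T p6=T
Count: 4.

4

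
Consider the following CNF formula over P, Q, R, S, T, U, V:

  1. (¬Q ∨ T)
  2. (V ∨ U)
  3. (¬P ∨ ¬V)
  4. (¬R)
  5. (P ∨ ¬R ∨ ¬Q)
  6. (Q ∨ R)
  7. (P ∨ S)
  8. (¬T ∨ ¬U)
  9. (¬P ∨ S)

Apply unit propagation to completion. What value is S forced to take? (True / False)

(¬R) stands alone — R = False.
From (Q ∨ R) and R = False: Q = True.
In (¬Q ∨ T), ¬Q is now false; T must hold, so T = True.
(¬U ∨ ¬T): since T = True, the clause reduces to (¬U). U = False.
In (V ∨ U), U is now false; V must hold, so V = True.
In (¬P ∨ ¬V), ¬V is now false; ¬P must hold, so P = False.
(P ∨ S): since P = False, the clause reduces to (S). S = True.

True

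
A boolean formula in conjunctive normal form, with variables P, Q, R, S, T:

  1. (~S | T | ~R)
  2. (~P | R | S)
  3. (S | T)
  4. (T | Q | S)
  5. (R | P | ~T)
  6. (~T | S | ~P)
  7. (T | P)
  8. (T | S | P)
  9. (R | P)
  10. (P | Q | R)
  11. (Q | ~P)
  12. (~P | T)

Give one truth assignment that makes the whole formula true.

P = T, Q = T, R = F, S = T, T = T

Q occurs only positively in the remaining clauses — set Q = True.
Branch on P: take P = True.
  then T is forced to True.
  then S is forced to True.
R is now unconstrained; take R = False.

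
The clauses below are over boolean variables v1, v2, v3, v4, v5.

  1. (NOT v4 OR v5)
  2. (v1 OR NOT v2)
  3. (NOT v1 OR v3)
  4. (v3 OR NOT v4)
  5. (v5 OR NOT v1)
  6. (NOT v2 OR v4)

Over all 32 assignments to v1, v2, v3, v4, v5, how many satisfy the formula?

Satisfying assignments:
  v1=0 v2=0 v3=0 v4=0 v5=0
  v1=0 v2=0 v3=0 v4=0 v5=1
  v1=0 v2=0 v3=1 v4=0 v5=0
  v1=0 v2=0 v3=1 v4=0 v5=1
  v1=0 v2=0 v3=1 v4=1 v5=1
  v1=1 v2=0 v3=1 v4=0 v5=1
  v1=1 v2=0 v3=1 v4=1 v5=1
  v1=1 v2=1 v3=1 v4=1 v5=1
Count: 8.

8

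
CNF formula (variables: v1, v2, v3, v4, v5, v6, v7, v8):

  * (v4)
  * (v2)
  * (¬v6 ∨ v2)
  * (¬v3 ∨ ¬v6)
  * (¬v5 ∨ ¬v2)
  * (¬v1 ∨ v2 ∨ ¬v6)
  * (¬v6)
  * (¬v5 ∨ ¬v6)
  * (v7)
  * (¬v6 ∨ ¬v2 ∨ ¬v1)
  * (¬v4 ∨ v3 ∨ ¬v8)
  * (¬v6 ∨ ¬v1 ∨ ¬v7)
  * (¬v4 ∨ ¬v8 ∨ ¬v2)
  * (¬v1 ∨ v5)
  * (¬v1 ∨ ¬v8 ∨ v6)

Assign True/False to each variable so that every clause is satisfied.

(v4) is a unit clause, so v4 = True.
The clause (v2) is unit: v2 must be True.
Unit propagation: (¬v5) forces v5 = False.
Unit propagation: (¬v6) forces v6 = False.
The clause (v7) is unit: v7 must be True.
The clause (¬v8) is unit: v8 must be False.
Unit propagation: (¬v1) forces v1 = False.
v3 is now unconstrained; take v3 = True.
Every clause has at least one true literal under this assignment.

v1=False, v2=True, v3=True, v4=True, v5=False, v6=False, v7=True, v8=False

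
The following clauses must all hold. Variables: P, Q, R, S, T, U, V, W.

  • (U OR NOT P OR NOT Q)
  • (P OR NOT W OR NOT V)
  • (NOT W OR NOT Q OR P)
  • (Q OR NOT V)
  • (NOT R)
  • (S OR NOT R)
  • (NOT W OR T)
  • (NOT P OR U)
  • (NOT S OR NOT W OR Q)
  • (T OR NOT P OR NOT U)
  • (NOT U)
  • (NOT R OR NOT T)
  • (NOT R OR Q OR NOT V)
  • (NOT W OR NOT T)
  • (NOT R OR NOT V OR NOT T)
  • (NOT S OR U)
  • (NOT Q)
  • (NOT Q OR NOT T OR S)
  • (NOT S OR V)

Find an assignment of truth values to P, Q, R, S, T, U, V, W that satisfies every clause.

Unit propagation: (NOT R) forces R = False.
(NOT U) is a unit clause, so U = False.
The clause (NOT P) is unit: P must be False.
Unit propagation: (NOT S) forces S = False.
Unit propagation: (NOT Q) forces Q = False.
The clause (NOT V) is unit: V must be False.
W occurs only negated in the remaining clauses — set W = False.
T is now unconstrained; take T = False.
Every clause has at least one true literal under this assignment.
Check each clause:
  1. (NOT P OR U OR NOT Q) — NOT P is true.
  2. (P OR NOT V OR NOT W) — NOT W is true.
  3. (NOT W OR NOT Q OR P) — NOT W is true.
  4. (NOT V OR Q) — NOT V is true.
  5. (NOT R) — NOT R is true.
  6. (NOT R OR S) — NOT R is true.
  7. (T OR NOT W) — NOT W is true.
  8. (NOT P OR U) — NOT P is true.
  9. (NOT S OR NOT W OR Q) — NOT W is true.
  10. (NOT U OR NOT P OR T) — NOT U is true.
  11. (NOT U) — NOT U is true.
  12. (NOT R OR NOT T) — NOT T is true.
  13. (NOT R OR NOT V OR Q) — NOT V is true.
  14. (NOT W OR NOT T) — NOT W is true.
  15. (NOT T OR NOT R OR NOT V) — NOT V is true.
  16. (U OR NOT S) — NOT S is true.
  17. (NOT Q) — NOT Q is true.
  18. (NOT Q OR NOT T OR S) — NOT T is true.
  19. (NOT S OR V) — NOT S is true.

P=F, Q=F, R=F, S=F, T=F, U=F, V=F, W=F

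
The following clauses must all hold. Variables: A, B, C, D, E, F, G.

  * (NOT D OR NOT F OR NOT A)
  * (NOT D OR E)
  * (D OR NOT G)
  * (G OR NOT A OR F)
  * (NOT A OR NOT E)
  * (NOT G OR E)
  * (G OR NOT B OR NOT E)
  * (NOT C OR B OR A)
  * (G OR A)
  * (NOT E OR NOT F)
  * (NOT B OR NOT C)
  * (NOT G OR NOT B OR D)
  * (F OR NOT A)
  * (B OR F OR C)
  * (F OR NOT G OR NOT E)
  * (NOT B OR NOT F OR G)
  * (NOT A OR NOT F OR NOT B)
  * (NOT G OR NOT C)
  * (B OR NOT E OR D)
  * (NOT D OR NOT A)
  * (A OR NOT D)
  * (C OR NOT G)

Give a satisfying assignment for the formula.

A=T, B=F, C=F, D=F, E=F, F=T, G=F

Set A = True and propagate.
  then E is forced to False.
  then D is forced to False.
  then G is forced to False.
  then F is forced to True.
  then B is forced to False.
C is now unconstrained; take C = False.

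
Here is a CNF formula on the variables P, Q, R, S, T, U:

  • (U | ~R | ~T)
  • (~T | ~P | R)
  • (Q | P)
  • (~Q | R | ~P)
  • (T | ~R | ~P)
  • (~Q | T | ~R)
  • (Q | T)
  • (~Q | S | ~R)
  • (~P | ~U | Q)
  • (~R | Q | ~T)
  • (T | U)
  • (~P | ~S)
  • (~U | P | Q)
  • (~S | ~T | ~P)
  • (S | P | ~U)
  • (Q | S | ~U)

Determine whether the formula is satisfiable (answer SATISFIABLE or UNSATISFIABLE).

Try P = False.
  then Q is forced to True.
Set R = False and propagate.
Try S = True.
The remaining clauses are satisfied by T = True, U = True.
Every clause has at least one true literal under this assignment.
So P = F, Q = T, R = F, S = T, T = T, U = T is a satisfying assignment.

SATISFIABLE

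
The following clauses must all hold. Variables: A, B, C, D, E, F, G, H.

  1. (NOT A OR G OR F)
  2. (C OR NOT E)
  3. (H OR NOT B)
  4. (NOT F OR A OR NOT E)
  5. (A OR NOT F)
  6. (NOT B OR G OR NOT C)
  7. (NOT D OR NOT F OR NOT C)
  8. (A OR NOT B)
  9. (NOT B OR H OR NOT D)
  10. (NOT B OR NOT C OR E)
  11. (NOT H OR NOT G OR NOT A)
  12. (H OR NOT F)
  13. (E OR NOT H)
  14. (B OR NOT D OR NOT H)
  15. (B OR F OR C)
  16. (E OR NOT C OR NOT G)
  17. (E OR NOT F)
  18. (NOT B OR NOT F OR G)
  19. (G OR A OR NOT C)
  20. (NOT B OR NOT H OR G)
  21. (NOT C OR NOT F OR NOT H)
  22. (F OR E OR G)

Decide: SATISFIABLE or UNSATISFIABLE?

SATISFIABLE

Branch on A: take A = False.
  then F is forced to False.
  then B is forced to False.
  then C is forced to True.
  then G is forced to True.
  then E is forced to True.
Try D = True.
  then H is forced to False.
Every clause has at least one true literal under this assignment.
So A = F, B = F, C = T, D = T, E = T, F = F, G = T, H = F is a satisfying assignment.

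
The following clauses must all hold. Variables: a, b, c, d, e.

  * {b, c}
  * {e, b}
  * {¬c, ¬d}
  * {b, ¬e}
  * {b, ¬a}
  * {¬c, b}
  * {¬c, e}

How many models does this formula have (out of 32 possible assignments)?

10

Split on b, then c.
  b=T, c=T: remaining (a,d,e) ∈ {(F,F,T); (T,F,T)} — 2.
  b=T, c=F: a, d, e free → 2^3 = 8.
  b=F, c=T: a clause becomes empty — 0.
  b=F, c=F: a clause becomes empty — 0.
Total: 2 + 8 + 0 + 0 = 10.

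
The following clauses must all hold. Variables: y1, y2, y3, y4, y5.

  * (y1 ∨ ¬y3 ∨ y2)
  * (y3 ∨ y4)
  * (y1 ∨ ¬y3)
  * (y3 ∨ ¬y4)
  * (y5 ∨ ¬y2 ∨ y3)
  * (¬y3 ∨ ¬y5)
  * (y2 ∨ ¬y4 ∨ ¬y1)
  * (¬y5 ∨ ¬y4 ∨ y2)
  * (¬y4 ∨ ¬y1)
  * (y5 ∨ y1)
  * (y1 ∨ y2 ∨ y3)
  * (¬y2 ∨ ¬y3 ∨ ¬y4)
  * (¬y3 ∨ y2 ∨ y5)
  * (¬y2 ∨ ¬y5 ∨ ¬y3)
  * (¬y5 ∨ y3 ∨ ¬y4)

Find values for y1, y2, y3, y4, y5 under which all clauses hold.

Branch on y1: take y1 = True.
  then y4 is forced to False.
  then y3 is forced to True.
  then y5 is forced to False.
  then y2 is forced to True.
Every clause has at least one true literal under this assignment.
Check each clause:
  1. (¬y3 ∨ y2 ∨ y1) — y1 is true.
  2. (y4 ∨ y3) — y3 is true.
  3. (¬y3 ∨ y1) — y1 is true.
  4. (y3 ∨ ¬y4) — y3 is true.
  5. (y5 ∨ ¬y2 ∨ y3) — y3 is true.
  6. (¬y3 ∨ ¬y5) — ¬y5 is true.
  7. (¬y1 ∨ y2 ∨ ¬y4) — y2 is true.
  8. (y2 ∨ ¬y5 ∨ ¬y4) — y2 is true.
  9. (¬y1 ∨ ¬y4) — ¬y4 is true.
  10. (y1 ∨ y5) — y1 is true.
  11. (y1 ∨ y2 ∨ y3) — y1 is true.
  12. (¬y2 ∨ ¬y3 ∨ ¬y4) — ¬y4 is true.
  13. (¬y3 ∨ y2 ∨ y5) — y2 is true.
  14. (¬y5 ∨ ¬y3 ∨ ¬y2) — ¬y5 is true.
  15. (y3 ∨ ¬y5 ∨ ¬y4) — y3 is true.

y1 = T, y2 = T, y3 = T, y4 = F, y5 = F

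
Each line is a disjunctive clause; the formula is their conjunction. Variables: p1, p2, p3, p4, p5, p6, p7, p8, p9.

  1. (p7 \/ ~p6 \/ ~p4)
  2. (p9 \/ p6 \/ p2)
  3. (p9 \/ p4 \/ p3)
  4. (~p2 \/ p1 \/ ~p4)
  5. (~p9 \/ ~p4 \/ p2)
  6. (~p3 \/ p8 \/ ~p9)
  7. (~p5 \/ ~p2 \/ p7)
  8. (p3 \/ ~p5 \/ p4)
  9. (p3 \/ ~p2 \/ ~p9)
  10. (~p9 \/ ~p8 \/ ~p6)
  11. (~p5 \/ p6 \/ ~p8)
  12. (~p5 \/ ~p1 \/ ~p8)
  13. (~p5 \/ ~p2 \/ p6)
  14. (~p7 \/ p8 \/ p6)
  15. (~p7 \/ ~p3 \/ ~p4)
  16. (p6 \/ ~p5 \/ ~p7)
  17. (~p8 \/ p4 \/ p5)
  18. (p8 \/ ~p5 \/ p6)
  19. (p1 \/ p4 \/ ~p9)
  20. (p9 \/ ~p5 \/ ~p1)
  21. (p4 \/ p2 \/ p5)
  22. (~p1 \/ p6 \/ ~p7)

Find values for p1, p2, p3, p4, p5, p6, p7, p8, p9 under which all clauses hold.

p1=True, p2=True, p3=True, p4=True, p5=False, p6=False, p7=False, p8=True, p9=False

Try p1 = True.
The remaining clauses are satisfied by p2 = True, p3 = True, p4 = True, p5 = False, p6 = False, p7 = False, p8 = True, p9 = False.
Check each clause:
  1. (p7 \/ ~p4 \/ ~p6) — ~p6 is true.
  2. (p6 \/ p2 \/ p9) — p2 is true.
  3. (p4 \/ p9 \/ p3) — p3 is true.
  4. (~p2 \/ p1 \/ ~p4) — p1 is true.
  5. (p2 \/ ~p4 \/ ~p9) — p2 is true.
  6. (p8 \/ ~p9 \/ ~p3) — p8 is true.
  7. (p7 \/ ~p2 \/ ~p5) — ~p5 is true.
  8. (~p5 \/ p4 \/ p3) — p3 is true.
  9. (~p2 \/ p3 \/ ~p9) — p3 is true.
  10. (~p8 \/ ~p9 \/ ~p6) — ~p6 is true.
  11. (~p8 \/ ~p5 \/ p6) — ~p5 is true.
  12. (~p8 \/ ~p5 \/ ~p1) — ~p5 is true.
  13. (~p2 \/ p6 \/ ~p5) — ~p5 is true.
  14. (p8 \/ ~p7 \/ p6) — p8 is true.
  15. (~p7 \/ ~p3 \/ ~p4) — ~p7 is true.
  16. (~p7 \/ ~p5 \/ p6) — ~p7 is true.
  17. (p5 \/ p4 \/ ~p8) — p4 is true.
  18. (p8 \/ p6 \/ ~p5) — p8 is true.
  19. (p1 \/ ~p9 \/ p4) — p1 is true.
  20. (~p1 \/ ~p5 \/ p9) — ~p5 is true.
  21. (p2 \/ p5 \/ p4) — p2 is true.
  22. (p6 \/ ~p1 \/ ~p7) — ~p7 is true.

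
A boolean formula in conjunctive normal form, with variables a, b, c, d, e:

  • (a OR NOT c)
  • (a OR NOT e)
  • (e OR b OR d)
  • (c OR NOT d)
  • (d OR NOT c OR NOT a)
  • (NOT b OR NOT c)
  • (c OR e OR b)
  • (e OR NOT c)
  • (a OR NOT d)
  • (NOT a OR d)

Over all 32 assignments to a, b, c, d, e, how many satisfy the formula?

2

Satisfying assignments:
  a=0 b=1 c=0 d=0 e=0
  a=1 b=0 c=1 d=1 e=1
Count: 2.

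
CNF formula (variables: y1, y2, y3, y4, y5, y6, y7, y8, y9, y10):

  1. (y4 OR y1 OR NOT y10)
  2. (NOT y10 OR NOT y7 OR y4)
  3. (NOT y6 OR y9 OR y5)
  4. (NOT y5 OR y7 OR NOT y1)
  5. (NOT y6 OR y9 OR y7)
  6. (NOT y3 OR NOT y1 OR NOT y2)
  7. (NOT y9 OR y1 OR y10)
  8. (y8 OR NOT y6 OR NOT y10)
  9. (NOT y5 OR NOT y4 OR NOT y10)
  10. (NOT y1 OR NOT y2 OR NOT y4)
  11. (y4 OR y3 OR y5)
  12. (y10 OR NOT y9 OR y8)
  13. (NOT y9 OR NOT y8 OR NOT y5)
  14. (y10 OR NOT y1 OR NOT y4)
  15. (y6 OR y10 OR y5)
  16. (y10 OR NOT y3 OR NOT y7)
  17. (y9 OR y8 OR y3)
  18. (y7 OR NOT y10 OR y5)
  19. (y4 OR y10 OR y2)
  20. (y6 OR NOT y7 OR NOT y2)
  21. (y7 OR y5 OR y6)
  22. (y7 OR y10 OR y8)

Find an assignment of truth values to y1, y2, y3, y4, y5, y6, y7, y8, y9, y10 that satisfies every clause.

y1=F, y2=T, y3=F, y4=F, y5=T, y6=T, y7=T, y8=T, y9=F, y10=F

Try y1 = False.
Try y2 = True.
Branch on y3: take y3 = False.
For the remaining variables, y4 = False, y5 = True, y6 = True, y7 = True, y8 = True, y9 = False, y10 = False works.
Every clause has at least one true literal under this assignment.
Check each clause:
  1. (y4 OR y1 OR NOT y10) — NOT y10 is true.
  2. (y4 OR NOT y10 OR NOT y7) — NOT y10 is true.
  3. (y5 OR y9 OR NOT y6) — y5 is true.
  4. (NOT y5 OR y7 OR NOT y1) — NOT y1 is true.
  5. (NOT y6 OR y7 OR y9) — y7 is true.
  6. (NOT y3 OR NOT y1 OR NOT y2) — NOT y3 is true.
  7. (y10 OR NOT y9 OR y1) — NOT y9 is true.
  8. (NOT y10 OR NOT y6 OR y8) — y8 is true.
  9. (NOT y4 OR NOT y5 OR NOT y10) — NOT y4 is true.
  10. (NOT y2 OR NOT y4 OR NOT y1) — NOT y4 is true.
  11. (y3 OR y4 OR y5) — y5 is true.
  12. (y8 OR y10 OR NOT y9) — y8 is true.
  13. (NOT y8 OR NOT y5 OR NOT y9) — NOT y9 is true.
  14. (y10 OR NOT y4 OR NOT y1) — NOT y4 is true.
  15. (y6 OR y10 OR y5) — y5 is true.
  16. (NOT y7 OR y10 OR NOT y3) — NOT y3 is true.
  17. (y3 OR y9 OR y8) — y8 is true.
  18. (NOT y10 OR y7 OR y5) — y5 is true.
  19. (y4 OR y10 OR y2) — y2 is true.
  20. (NOT y7 OR y6 OR NOT y2) — y6 is true.
  21. (y7 OR y6 OR y5) — y5 is true.
  22. (y7 OR y10 OR y8) — y8 is true.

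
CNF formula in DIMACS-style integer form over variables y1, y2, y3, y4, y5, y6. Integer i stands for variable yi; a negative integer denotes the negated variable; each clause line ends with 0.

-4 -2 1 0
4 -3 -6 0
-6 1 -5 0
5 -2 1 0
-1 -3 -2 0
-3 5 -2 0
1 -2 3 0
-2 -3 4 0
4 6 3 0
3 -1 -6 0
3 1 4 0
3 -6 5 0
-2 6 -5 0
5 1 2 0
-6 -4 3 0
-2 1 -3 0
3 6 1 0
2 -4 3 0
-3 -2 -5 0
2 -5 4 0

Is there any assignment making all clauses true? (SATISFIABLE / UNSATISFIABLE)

Set y1 = False and propagate.
Try y2 = False.
  then y5 is forced to True.
  then y6 is forced to False.
  then y3 is forced to True.
  then y4 is forced to True.
Every clause has at least one true literal under this assignment.
So y1=False, y2=False, y3=True, y4=True, y5=True, y6=False is a satisfying assignment.

SATISFIABLE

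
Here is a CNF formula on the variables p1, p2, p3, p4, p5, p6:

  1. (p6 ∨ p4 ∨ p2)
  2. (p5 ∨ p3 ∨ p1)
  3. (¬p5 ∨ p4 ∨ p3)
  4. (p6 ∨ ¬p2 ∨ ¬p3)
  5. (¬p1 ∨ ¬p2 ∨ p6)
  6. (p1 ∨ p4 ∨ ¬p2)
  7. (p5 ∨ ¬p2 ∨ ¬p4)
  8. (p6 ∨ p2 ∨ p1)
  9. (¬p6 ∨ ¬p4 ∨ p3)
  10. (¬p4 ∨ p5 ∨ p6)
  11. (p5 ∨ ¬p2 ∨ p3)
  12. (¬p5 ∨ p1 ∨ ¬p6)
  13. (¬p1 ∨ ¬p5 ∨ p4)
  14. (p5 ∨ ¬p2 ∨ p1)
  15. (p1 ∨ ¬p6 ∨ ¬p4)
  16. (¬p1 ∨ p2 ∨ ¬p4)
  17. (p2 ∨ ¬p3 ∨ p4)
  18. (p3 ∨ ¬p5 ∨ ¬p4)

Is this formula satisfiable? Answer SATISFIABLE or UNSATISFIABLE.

Set p1 = True and propagate.
Branch on p2: take p2 = True.
  then p6 is forced to True.
For the remaining variables, p3 = True, p4 = True, p5 = True works.
So p1=1, p2=1, p3=1, p4=1, p5=1, p6=1 is a satisfying assignment.

SATISFIABLE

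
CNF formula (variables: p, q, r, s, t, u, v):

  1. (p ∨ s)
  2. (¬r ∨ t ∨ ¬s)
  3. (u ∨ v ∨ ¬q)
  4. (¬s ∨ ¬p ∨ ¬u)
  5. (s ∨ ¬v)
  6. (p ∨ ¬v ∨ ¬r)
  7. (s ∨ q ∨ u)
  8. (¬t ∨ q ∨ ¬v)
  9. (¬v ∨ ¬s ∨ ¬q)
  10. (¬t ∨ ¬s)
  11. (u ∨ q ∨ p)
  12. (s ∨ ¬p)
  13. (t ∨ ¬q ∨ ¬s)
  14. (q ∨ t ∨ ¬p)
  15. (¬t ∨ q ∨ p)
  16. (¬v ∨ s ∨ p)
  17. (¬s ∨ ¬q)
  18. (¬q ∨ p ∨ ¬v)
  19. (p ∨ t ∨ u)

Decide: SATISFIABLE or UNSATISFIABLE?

SATISFIABLE

r occurs only negated in the remaining clauses — set r = False.
Set p = False and propagate.
  then s is forced to True.
  then t is forced to False.
  then q is forced to False.
  then u is forced to True.
v is now unconstrained; take v = False.
So p = F  q = F  r = F  s = T  t = F  u = T  v = F is a satisfying assignment.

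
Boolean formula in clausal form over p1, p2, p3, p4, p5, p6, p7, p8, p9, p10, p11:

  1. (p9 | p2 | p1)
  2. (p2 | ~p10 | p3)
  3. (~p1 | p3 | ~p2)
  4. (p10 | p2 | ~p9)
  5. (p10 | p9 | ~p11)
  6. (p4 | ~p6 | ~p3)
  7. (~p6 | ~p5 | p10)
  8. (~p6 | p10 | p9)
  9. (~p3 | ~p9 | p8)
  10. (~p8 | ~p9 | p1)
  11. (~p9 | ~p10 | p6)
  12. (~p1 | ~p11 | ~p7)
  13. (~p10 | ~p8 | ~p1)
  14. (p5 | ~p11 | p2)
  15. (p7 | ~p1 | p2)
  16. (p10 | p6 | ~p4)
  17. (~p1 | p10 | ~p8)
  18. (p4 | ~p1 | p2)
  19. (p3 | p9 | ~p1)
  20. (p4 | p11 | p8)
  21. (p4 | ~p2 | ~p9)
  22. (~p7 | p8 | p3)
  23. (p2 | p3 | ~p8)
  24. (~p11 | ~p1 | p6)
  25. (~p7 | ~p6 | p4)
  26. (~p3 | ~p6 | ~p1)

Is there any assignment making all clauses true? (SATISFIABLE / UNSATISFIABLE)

SATISFIABLE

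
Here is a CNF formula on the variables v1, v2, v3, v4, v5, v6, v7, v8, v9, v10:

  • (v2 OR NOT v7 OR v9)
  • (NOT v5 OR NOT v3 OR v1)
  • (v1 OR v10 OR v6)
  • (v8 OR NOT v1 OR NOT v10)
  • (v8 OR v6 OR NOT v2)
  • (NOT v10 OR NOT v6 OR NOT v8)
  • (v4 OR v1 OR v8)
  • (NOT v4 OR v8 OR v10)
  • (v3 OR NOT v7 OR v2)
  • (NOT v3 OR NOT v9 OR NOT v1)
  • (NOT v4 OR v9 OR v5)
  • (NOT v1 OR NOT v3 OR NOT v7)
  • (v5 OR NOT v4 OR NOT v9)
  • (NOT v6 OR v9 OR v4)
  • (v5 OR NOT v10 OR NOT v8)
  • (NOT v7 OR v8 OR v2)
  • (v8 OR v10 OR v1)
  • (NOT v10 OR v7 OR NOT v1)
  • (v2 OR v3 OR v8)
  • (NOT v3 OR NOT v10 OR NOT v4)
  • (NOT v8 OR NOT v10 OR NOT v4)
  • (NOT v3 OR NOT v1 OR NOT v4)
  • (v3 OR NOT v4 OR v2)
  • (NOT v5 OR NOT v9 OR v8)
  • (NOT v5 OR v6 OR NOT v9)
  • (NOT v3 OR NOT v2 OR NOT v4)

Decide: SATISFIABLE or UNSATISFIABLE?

SATISFIABLE

Set v1 = True and propagate.
Try v2 = True.
Branch on v3: take v3 = False.
For the remaining variables, v4 = True, v5 = True, v6 = True, v7 = False, v8 = True, v9 = False, v10 = False works.
Every clause has at least one true literal under this assignment.
So v1=True, v2=True, v3=False, v4=True, v5=True, v6=True, v7=False, v8=True, v9=False, v10=False is a satisfying assignment.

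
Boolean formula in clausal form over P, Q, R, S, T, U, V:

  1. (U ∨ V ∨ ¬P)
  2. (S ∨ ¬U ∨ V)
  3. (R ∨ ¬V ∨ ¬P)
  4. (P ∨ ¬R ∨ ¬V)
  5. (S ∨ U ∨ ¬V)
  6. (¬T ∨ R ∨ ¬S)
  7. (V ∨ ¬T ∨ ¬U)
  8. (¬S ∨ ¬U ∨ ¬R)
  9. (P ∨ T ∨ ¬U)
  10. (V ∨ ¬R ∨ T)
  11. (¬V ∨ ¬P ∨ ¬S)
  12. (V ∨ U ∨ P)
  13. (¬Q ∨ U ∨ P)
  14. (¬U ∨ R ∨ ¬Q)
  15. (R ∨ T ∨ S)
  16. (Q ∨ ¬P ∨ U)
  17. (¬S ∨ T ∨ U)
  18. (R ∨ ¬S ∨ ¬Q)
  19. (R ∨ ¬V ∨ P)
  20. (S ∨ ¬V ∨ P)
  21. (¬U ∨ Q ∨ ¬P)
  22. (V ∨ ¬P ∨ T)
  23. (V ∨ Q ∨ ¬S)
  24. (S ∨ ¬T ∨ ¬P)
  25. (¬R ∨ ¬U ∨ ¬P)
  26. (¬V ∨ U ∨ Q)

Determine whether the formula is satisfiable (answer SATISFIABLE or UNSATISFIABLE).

P = True:
  U = True:
    propagation gives Q=True, R=True; an empty clause results — contradiction.
  U = False:
    propagation gives V=True, R=True, S=True; an empty clause results — contradiction.
P = False:
  U = True:
    propagation gives T=True, V=True, R=False; an empty clause results — contradiction.
  U = False:
    propagation gives V=True, R=False; an empty clause results — contradiction.
Every branch closes, so no satisfying assignment exists.

UNSATISFIABLE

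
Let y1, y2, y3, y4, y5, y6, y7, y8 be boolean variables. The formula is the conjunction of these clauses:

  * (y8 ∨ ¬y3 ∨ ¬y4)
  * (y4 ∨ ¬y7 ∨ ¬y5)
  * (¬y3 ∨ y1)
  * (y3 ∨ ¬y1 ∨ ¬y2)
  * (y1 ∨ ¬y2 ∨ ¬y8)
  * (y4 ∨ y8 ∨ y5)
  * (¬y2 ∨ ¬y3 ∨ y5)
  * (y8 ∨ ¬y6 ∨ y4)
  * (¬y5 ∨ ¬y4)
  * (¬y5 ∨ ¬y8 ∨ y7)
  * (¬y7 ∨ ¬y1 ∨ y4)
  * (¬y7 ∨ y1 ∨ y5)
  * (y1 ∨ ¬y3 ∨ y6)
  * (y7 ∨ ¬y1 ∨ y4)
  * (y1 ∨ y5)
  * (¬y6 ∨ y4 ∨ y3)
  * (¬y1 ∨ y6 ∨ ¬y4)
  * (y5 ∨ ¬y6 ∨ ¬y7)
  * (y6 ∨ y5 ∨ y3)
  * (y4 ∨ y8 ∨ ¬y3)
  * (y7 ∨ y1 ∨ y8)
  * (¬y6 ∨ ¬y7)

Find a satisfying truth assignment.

y2 occurs only negated in the remaining clauses — set y2 = False.
Set y1 = True and propagate.
Set y3 = False and propagate.
The remaining clauses are satisfied by y4 = True, y5 = False, y6 = True, y7 = False, y8 = False.

y1=1, y2=0, y3=0, y4=1, y5=0, y6=1, y7=0, y8=0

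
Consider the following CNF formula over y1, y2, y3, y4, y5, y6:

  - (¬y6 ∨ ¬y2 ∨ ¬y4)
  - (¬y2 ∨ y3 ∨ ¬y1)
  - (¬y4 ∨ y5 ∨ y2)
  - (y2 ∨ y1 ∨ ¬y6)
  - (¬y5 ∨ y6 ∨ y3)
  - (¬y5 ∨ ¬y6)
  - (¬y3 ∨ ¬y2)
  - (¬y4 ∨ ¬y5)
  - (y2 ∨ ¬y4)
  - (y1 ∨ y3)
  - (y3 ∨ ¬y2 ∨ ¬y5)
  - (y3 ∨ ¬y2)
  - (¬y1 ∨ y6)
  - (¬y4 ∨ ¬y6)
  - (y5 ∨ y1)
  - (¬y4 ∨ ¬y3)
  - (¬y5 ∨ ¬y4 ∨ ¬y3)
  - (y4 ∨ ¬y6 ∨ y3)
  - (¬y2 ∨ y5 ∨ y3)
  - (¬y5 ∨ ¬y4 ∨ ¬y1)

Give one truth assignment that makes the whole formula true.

Branch on y1: take y1 = False.
  then y3 is forced to True.
  then y2 is forced to False.
  then y6 is forced to False.
  then y4 is forced to False.
  then y5 is forced to True.

y1=False  y2=False  y3=True  y4=False  y5=True  y6=False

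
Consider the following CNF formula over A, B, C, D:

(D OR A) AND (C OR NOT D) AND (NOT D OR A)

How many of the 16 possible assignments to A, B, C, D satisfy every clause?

6

The models are:
  A=T B=F C=F D=F
  A=T B=F C=T D=F
  A=T B=F C=T D=T
  A=T B=T C=F D=F
  A=T B=T C=T D=F
  A=T B=T C=T D=T
That's 6 in total.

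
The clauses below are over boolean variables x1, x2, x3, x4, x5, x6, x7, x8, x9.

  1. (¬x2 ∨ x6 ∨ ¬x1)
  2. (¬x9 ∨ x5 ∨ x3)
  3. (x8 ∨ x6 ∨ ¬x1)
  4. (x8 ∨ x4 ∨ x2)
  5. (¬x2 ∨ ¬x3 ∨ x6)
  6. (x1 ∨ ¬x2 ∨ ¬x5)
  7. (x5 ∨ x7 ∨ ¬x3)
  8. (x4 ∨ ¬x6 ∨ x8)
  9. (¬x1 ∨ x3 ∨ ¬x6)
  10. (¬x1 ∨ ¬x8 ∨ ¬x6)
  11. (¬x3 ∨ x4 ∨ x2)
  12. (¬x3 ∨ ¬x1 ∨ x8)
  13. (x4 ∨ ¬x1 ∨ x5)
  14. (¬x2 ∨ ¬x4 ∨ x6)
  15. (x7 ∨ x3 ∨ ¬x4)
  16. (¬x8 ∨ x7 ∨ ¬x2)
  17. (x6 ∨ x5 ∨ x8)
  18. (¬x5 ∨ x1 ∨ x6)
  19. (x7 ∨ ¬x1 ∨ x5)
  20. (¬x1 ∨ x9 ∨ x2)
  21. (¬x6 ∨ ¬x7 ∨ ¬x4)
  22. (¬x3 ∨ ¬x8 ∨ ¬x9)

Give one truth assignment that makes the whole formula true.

Set x1 = False and propagate.
Try x2 = False.
Try x3 = False.
For the remaining variables, x4 = False, x5 = False, x6 = True, x7 = False, x8 = True, x9 = False works.
Check each clause:
  1. (x6 ∨ ¬x2 ∨ ¬x1) — ¬x2 is true.
  2. (x3 ∨ x5 ∨ ¬x9) — ¬x9 is true.
  3. (x8 ∨ ¬x1 ∨ x6) — x8 is true.
  4. (x4 ∨ x8 ∨ x2) — x8 is true.
  5. (¬x2 ∨ x6 ∨ ¬x3) — ¬x3 is true.
  6. (¬x2 ∨ ¬x5 ∨ x1) — ¬x5 is true.
  7. (¬x3 ∨ x5 ∨ x7) — ¬x3 is true.
  8. (x4 ∨ x8 ∨ ¬x6) — x8 is true.
  9. (x3 ∨ ¬x1 ∨ ¬x6) — ¬x1 is true.
  10. (¬x6 ∨ ¬x8 ∨ ¬x1) — ¬x1 is true.
  11. (¬x3 ∨ x2 ∨ x4) — ¬x3 is true.
  12. (x8 ∨ ¬x3 ∨ ¬x1) — x8 is true.
  13. (¬x1 ∨ x5 ∨ x4) — ¬x1 is true.
  14. (x6 ∨ ¬x4 ∨ ¬x2) — ¬x4 is true.
  15. (x3 ∨ x7 ∨ ¬x4) — ¬x4 is true.
  16. (¬x2 ∨ ¬x8 ∨ x7) — ¬x2 is true.
  17. (x6 ∨ x5 ∨ x8) — x8 is true.
  18. (¬x5 ∨ x1 ∨ x6) — ¬x5 is true.
  19. (¬x1 ∨ x7 ∨ x5) — ¬x1 is true.
  20. (¬x1 ∨ x2 ∨ x9) — ¬x1 is true.
  21. (¬x7 ∨ ¬x4 ∨ ¬x6) — ¬x7 is true.
  22. (¬x8 ∨ ¬x3 ∨ ¬x9) — ¬x3 is true.

x1 = False, x2 = False, x3 = False, x4 = False, x5 = False, x6 = True, x7 = False, x8 = True, x9 = False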